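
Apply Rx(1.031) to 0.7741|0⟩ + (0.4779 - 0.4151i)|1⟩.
(0.4689 - 0.2356i)|0⟩ + (0.4158 - 0.7428i)|1⟩

Rx(1.031) = [[cos(θ/2), −i·sin(θ/2)], [−i·sin(θ/2), cos(θ/2)]]; θ = 1.031, cos(θ/2) ≈ 0.870046, sin(θ/2) ≈ 0.49297.
With a = amp(|0⟩) = 0.7741 and b = amp(|1⟩) = (0.4779 - 0.4151i):
new amp(|0⟩) = (0.870046)·a + (-0.49297i)·b = (0.4689 - 0.2356i)
new amp(|1⟩) = (-0.49297i)·a + (0.870046)·b = (0.4158 - 0.7428i)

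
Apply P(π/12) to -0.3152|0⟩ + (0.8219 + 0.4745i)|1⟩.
-0.3152|0⟩ + (0.6711 + 0.6711i)|1⟩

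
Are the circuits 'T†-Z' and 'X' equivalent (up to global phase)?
No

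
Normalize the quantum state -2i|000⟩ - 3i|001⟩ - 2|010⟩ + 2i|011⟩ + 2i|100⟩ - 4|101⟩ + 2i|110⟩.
-0.2981i|000⟩ - (1/√5)i|001⟩ - 0.2981|010⟩ + 0.2981i|011⟩ + 0.2981i|100⟩ - 0.5963|101⟩ + 0.2981i|110⟩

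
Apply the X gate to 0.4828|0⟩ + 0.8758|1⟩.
0.8758|0⟩ + 0.4828|1⟩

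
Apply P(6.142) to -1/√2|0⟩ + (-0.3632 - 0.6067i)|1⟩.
-1/√2|0⟩ + (-0.445 - 0.5496i)|1⟩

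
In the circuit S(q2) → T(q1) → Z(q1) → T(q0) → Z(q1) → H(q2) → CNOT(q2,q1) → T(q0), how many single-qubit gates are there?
7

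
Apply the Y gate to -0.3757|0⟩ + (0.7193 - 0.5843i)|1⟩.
(-0.5843 - 0.7193i)|0⟩ - 0.3757i|1⟩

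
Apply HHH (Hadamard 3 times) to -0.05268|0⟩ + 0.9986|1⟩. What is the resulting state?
0.6689|0⟩ - 0.7434|1⟩

H² = I, so H^3 = H: a single Hadamard. With (a, b) = (-0.05268, 0.9986), H gives ((a + b)/√2, (a − b)/√2) = (0.6689, -0.7434).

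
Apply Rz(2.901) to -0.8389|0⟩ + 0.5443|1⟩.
(-0.1007 + 0.8328i)|0⟩ + (0.06532 + 0.5404i)|1⟩

Rz(2.901) = [[e^(−iθ/2), 0], [0, e^(iθ/2)]] with e^(±iθ/2) = cos(θ/2) ± i·sin(θ/2); θ = 2.901, cos(θ/2) ≈ 0.120006, sin(θ/2) ≈ 0.992773.
With a = amp(|0⟩) = -0.8389 and b = amp(|1⟩) = 0.5443:
new amp(|0⟩) = (0.120006 - 0.992773i)·a = (-0.1007 + 0.8328i)
new amp(|1⟩) = (0.120006 + 0.992773i)·b = (0.06532 + 0.5404i)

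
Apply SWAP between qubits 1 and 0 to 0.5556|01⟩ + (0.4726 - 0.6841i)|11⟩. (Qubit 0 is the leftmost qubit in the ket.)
0.5556|10⟩ + (0.4726 - 0.6841i)|11⟩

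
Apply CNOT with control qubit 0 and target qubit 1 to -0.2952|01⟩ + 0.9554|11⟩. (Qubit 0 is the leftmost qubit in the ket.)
-0.2952|01⟩ + 0.9554|10⟩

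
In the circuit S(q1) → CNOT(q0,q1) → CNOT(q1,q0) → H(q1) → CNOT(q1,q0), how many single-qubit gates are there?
2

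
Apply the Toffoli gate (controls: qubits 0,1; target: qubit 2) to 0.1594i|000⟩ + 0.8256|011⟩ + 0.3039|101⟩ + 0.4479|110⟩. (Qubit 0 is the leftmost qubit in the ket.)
0.1594i|000⟩ + 0.8256|011⟩ + 0.3039|101⟩ + 0.4479|111⟩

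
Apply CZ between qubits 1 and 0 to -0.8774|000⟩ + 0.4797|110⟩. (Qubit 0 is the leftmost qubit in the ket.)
-0.8774|000⟩ - 0.4797|110⟩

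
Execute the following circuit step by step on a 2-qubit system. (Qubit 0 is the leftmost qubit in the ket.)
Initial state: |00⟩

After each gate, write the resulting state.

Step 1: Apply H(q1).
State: 1/√2|00⟩ + 1/√2|01⟩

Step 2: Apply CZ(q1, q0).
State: 1/√2|00⟩ + 1/√2|01⟩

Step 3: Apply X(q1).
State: 1/√2|00⟩ + 1/√2|01⟩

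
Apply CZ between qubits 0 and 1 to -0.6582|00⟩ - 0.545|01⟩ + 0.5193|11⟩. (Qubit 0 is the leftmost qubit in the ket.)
-0.6582|00⟩ - 0.545|01⟩ - 0.5193|11⟩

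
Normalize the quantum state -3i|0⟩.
-i|0⟩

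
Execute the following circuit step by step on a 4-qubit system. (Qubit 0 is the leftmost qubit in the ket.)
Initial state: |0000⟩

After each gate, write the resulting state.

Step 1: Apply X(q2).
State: |0010⟩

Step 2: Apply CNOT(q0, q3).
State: |0010⟩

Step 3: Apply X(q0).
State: |1010⟩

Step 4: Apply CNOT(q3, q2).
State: |1010⟩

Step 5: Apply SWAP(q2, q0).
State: |1010⟩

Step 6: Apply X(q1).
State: |1110⟩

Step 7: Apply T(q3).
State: |1110⟩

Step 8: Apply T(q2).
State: (1/√2 + (1/√2)i)|1110⟩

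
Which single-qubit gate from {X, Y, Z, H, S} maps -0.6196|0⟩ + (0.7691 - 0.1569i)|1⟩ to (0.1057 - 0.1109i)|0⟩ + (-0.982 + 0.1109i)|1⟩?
H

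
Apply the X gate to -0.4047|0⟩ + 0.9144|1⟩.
0.9144|0⟩ - 0.4047|1⟩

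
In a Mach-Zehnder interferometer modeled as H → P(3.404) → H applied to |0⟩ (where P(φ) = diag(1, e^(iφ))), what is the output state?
(0.01712 - 0.1297i)|0⟩ + (0.9829 + 0.1297i)|1⟩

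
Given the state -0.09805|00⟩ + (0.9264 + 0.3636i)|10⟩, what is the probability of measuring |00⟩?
0.009614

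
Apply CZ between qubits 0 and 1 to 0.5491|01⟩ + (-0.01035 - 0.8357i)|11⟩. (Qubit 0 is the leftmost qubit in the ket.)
0.5491|01⟩ + (0.01035 + 0.8357i)|11⟩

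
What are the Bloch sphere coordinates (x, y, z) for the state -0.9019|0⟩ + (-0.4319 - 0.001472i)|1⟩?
(0.7791, 0.002655, 0.6269)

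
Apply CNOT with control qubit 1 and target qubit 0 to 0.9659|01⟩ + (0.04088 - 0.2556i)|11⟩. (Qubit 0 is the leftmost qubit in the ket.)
(0.04088 - 0.2556i)|01⟩ + 0.9659|11⟩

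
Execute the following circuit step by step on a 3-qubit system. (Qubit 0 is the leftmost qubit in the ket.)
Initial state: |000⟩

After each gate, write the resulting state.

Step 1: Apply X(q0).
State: |100⟩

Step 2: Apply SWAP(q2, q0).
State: |001⟩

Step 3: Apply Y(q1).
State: i|011⟩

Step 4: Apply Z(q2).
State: -i|011⟩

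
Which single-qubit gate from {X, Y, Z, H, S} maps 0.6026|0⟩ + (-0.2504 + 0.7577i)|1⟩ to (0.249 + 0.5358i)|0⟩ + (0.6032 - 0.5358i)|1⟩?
H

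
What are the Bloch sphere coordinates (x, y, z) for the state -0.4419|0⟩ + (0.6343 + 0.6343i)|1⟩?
(-0.5606, -0.5606, -0.6094)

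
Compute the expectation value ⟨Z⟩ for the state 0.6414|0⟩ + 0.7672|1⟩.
-0.1772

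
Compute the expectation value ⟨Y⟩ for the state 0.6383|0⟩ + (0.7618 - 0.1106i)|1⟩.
-0.1412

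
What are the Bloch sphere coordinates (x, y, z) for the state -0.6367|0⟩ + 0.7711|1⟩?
(-0.9819, 0, -0.1892)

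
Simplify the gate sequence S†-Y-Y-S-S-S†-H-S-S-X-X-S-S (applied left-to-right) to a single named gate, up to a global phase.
H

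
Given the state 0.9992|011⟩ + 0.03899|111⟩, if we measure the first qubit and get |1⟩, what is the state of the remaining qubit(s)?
|11⟩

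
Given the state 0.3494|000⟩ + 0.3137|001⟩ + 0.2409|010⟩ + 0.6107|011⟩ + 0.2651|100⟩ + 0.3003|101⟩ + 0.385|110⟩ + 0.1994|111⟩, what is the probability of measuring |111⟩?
0.03976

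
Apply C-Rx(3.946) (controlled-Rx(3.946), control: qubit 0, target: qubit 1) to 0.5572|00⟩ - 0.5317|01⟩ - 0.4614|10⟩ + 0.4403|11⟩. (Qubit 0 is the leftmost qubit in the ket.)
0.5572|00⟩ - 0.5317|01⟩ + (0.1806 - 0.4052i)|10⟩ + (-0.1724 + 0.4246i)|11⟩

C-Rx(3.946) leaves the control-|0⟩ kets |00⟩, |01⟩ unchanged and applies Rx(3.946) to qubit 1 on the control-|1⟩ pair (|10⟩, |11⟩).
Rx(3.946) = [[cos(θ/2), −i·sin(θ/2)], [−i·sin(θ/2), cos(θ/2)]]; θ = 3.946, cos(θ/2) ≈ -0.391447, sin(θ/2) ≈ 0.920201.
With a = amp(|10⟩) = -0.4614 and b = amp(|11⟩) = 0.4403:
new amp(|10⟩) = (-0.391447)·a + (-0.920201i)·b = (0.1806 - 0.4052i)
new amp(|11⟩) = (-0.920201i)·a + (-0.391447)·b = (-0.1724 + 0.4246i)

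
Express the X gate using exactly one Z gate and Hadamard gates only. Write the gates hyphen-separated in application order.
H-Z-H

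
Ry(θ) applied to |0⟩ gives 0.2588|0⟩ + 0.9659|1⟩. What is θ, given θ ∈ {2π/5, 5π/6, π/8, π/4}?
5π/6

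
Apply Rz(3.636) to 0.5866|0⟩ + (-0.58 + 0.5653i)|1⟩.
(-0.1435 - 0.5688i)|0⟩ + (-0.4062 - 0.7007i)|1⟩

Rz(3.636) = [[e^(−iθ/2), 0], [0, e^(iθ/2)]] with e^(±iθ/2) = cos(θ/2) ± i·sin(θ/2); θ = 3.636, cos(θ/2) ≈ -0.244694, sin(θ/2) ≈ 0.9696.
With a = amp(|0⟩) = 0.5866 and b = amp(|1⟩) = (-0.58 + 0.5653i):
new amp(|0⟩) = (-0.244694 - 0.9696i)·a = (-0.1435 - 0.5688i)
new amp(|1⟩) = (-0.244694 + 0.9696i)·b = (-0.4062 - 0.7007i)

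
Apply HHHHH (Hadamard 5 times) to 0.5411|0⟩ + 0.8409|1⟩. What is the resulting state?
0.9772|0⟩ - 0.212|1⟩

H² = I, so H^5 = H: a single Hadamard. With (a, b) = (0.5411, 0.8409), H gives ((a + b)/√2, (a − b)/√2) = (0.9772, -0.212).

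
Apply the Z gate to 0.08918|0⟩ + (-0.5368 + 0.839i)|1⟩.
0.08918|0⟩ + (0.5368 - 0.839i)|1⟩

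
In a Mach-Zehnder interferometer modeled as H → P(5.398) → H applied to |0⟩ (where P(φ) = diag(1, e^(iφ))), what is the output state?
(0.8166 - 0.387i)|0⟩ + (0.1834 + 0.387i)|1⟩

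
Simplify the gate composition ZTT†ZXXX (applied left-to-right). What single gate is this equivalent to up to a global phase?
X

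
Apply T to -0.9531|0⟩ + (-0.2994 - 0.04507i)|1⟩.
-0.9531|0⟩ + (-0.1798 - 0.2436i)|1⟩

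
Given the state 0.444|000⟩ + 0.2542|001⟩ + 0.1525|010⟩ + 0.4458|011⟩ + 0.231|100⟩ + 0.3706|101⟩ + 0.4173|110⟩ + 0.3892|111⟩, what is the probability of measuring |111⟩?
0.1515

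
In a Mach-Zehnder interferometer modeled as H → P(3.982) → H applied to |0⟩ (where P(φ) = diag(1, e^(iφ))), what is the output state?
(0.1664 - 0.3725i)|0⟩ + (0.8336 + 0.3725i)|1⟩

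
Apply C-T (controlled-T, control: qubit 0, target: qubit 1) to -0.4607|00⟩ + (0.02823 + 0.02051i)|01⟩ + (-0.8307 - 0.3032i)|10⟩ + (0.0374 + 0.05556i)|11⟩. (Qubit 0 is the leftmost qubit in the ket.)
-0.4607|00⟩ + (0.02823 + 0.02051i)|01⟩ + (-0.8307 - 0.3032i)|10⟩ + (-0.01284 + 0.06573i)|11⟩

C-T leaves the control-|0⟩ kets |00⟩, |01⟩ unchanged and applies T to qubit 1 on the control-|1⟩ pair (|10⟩, |11⟩).
T = [[1, 0], [0, (1/√2 + (1/√2)i)]].
With a = amp(|10⟩) = (-0.8307 - 0.3032i) and b = amp(|11⟩) = (0.0374 + 0.05556i):
new amp(|10⟩) = (1)·a = (-0.8307 - 0.3032i)
new amp(|11⟩) = (1/√2 + (1/√2)i)·b = (-0.01284 + 0.06573i)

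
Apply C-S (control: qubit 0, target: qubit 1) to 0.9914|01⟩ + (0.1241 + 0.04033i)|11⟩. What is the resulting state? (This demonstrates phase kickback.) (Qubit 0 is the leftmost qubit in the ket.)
0.9914|01⟩ + (-0.04033 + 0.1241i)|11⟩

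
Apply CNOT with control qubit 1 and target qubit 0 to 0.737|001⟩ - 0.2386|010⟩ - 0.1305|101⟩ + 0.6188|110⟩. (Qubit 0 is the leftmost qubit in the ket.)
0.737|001⟩ + 0.6188|010⟩ - 0.1305|101⟩ - 0.2386|110⟩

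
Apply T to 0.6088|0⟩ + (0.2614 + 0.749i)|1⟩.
0.6088|0⟩ + (-0.3448 + 0.7145i)|1⟩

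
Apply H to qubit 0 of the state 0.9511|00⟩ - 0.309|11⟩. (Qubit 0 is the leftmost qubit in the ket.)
0.6725|00⟩ - 0.2185|01⟩ + 0.6725|10⟩ + 0.2185|11⟩

H on qubit 0 mixes each pair of kets that differ only in qubit 0: amplitudes (a, b) of (|…0…⟩, |…1…⟩) become ((a + b)/√2, (a − b)/√2). Kets absent from the input have amplitude 0.
(|00⟩, |10⟩): (a, b) = (0.9511, 0) → (0.6725, 0.6725)
(|01⟩, |11⟩): (a, b) = (0, -0.309) → (-0.2185, 0.2185)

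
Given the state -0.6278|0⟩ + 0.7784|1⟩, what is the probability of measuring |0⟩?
0.3941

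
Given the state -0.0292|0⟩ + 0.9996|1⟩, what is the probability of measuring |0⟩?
0.0008526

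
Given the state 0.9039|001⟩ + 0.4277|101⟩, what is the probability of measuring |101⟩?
0.1829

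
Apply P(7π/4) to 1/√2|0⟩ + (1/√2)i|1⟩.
1/√2|0⟩ + (1/2 + (1/2)i)|1⟩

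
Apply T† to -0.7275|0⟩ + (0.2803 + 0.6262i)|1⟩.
-0.7275|0⟩ + (0.641 + 0.2446i)|1⟩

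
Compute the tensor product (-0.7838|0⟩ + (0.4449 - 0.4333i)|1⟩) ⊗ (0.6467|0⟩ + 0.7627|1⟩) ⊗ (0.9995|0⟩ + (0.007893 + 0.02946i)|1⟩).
-0.5066|000⟩ + (-0.004001 - 0.01493i)|001⟩ - 0.5975|010⟩ + (-0.004718 - 0.01761i)|011⟩ + (0.2876 - 0.2801i)|100⟩ + (0.01053 + 0.006264i)|101⟩ + (0.3392 - 0.3303i)|110⟩ + (0.01241 + 0.007388i)|111⟩

amp(|b₁b₂…⟩) = product of the factor amplitudes for bits b₁, b₂, …; only kets whose every factor amplitude is nonzero survive.
|000⟩: (-0.7838)(0.6467)(0.9995) = -0.5066
|001⟩: (-0.7838)(0.6467)(0.007893 + 0.02946i) = (-0.004001 - 0.01493i)
|010⟩: (-0.7838)(0.7627)(0.9995) = -0.5975
|011⟩: (-0.7838)(0.7627)(0.007893 + 0.02946i) = (-0.004718 - 0.01761i)
|100⟩: (0.4449 - 0.4333i)(0.6467)(0.9995) = (0.2876 - 0.2801i)
|101⟩: (0.4449 - 0.4333i)(0.6467)(0.007893 + 0.02946i) = (0.01053 + 0.006264i)
|110⟩: (0.4449 - 0.4333i)(0.7627)(0.9995) = (0.3392 - 0.3303i)
|111⟩: (0.4449 - 0.4333i)(0.7627)(0.007893 + 0.02946i) = (0.01241 + 0.007388i)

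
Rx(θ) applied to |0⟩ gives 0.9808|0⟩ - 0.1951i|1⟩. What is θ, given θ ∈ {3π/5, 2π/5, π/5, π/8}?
π/8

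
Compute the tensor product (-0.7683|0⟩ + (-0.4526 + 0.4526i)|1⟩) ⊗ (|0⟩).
-0.7683|00⟩ + (-0.4526 + 0.4526i)|10⟩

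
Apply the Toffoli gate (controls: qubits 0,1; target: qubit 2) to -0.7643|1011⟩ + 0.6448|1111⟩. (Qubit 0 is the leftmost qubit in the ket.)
-0.7643|1011⟩ + 0.6448|1101⟩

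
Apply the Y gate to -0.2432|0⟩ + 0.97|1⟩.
-0.97i|0⟩ - 0.2432i|1⟩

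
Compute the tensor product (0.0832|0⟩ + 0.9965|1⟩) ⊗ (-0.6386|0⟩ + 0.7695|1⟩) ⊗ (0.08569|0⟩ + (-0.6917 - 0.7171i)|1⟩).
-0.004553|000⟩ + (0.03675 + 0.0381i)|001⟩ + 0.005486|010⟩ + (-0.04428 - 0.04591i)|011⟩ - 0.05453|100⟩ + (0.4402 + 0.4563i)|101⟩ + 0.06571|110⟩ + (-0.5304 - 0.5499i)|111⟩

amp(|b₁b₂…⟩) = product of the factor amplitudes for bits b₁, b₂, …; only kets whose every factor amplitude is nonzero survive.
|000⟩: (0.0832)(-0.6386)(0.08569) = -0.004553
|001⟩: (0.0832)(-0.6386)(-0.6917 - 0.7171i) = (0.03675 + 0.0381i)
|010⟩: (0.0832)(0.7695)(0.08569) = 0.005486
|011⟩: (0.0832)(0.7695)(-0.6917 - 0.7171i) = (-0.04428 - 0.04591i)
|100⟩: (0.9965)(-0.6386)(0.08569) = -0.05453
|101⟩: (0.9965)(-0.6386)(-0.6917 - 0.7171i) = (0.4402 + 0.4563i)
|110⟩: (0.9965)(0.7695)(0.08569) = 0.06571
|111⟩: (0.9965)(0.7695)(-0.6917 - 0.7171i) = (-0.5304 - 0.5499i)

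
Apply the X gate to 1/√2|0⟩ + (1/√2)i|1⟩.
(1/√2)i|0⟩ + 1/√2|1⟩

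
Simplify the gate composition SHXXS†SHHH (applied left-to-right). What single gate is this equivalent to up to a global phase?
S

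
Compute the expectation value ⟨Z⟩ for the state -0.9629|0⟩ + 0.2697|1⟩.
0.8544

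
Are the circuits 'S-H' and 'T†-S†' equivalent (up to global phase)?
No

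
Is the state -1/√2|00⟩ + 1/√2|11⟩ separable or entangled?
Entangled

Writing the state as a|00⟩ + b|01⟩ + c|10⟩ + d|11⟩, it is a product state iff ad − bc = 0.
Here (a, b, c, d) = (-1/√2, 0, 0, 1/√2): ad − bc = (-1/√2)(1/√2) − (0)(0) = -1/2 ≠ 0, so the state is entangled.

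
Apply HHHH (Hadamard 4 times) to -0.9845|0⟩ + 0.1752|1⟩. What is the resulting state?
-0.9845|0⟩ + 0.1752|1⟩

H² = I, so an even number of Hadamards cancels: H^4 = I and the state is unchanged.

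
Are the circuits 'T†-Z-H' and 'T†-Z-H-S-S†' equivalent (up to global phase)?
Yes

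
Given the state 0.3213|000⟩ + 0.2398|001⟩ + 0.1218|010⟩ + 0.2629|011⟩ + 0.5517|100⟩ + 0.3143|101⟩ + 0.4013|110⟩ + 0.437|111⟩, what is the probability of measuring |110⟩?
0.161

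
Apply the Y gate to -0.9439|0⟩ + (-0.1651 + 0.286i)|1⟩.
(0.286 + 0.1651i)|0⟩ - 0.9439i|1⟩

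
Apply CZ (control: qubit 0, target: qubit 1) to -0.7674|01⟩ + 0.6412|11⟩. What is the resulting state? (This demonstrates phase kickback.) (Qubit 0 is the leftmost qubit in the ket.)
-0.7674|01⟩ - 0.6412|11⟩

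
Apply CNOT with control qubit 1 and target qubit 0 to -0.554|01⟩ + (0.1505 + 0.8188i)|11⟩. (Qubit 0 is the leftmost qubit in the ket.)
(0.1505 + 0.8188i)|01⟩ - 0.554|11⟩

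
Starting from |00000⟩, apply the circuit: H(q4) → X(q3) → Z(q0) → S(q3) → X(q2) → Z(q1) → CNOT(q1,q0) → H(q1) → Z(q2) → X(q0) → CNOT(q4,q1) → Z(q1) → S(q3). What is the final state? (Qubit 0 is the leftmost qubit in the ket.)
1/2|10110⟩ + 1/2|10111⟩ - 1/2|11110⟩ - 1/2|11111⟩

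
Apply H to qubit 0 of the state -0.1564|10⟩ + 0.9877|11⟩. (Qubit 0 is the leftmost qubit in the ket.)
-0.1106|00⟩ + 0.6984|01⟩ + 0.1106|10⟩ - 0.6984|11⟩

H on qubit 0 mixes each pair of kets that differ only in qubit 0: amplitudes (a, b) of (|…0…⟩, |…1…⟩) become ((a + b)/√2, (a − b)/√2). Kets absent from the input have amplitude 0.
(|00⟩, |10⟩): (a, b) = (0, -0.1564) → (-0.1106, 0.1106)
(|01⟩, |11⟩): (a, b) = (0, 0.9877) → (0.6984, -0.6984)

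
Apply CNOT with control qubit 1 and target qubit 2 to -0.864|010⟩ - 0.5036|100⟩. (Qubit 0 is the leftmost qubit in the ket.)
-0.864|011⟩ - 0.5036|100⟩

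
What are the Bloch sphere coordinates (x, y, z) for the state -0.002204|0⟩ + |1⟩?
(-0.004408, 0, -1)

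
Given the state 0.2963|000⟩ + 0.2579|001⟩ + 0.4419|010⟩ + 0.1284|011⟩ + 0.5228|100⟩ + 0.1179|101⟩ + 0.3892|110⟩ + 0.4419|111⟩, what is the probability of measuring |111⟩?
0.1953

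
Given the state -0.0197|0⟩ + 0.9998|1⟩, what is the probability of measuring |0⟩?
0.0003881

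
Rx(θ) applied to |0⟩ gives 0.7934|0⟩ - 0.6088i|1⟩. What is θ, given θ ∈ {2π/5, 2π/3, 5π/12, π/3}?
5π/12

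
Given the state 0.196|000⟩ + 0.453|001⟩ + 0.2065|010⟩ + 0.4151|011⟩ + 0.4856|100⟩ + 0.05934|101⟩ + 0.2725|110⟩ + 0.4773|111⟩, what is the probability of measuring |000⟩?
0.03842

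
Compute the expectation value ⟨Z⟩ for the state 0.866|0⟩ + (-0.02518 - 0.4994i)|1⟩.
0.4999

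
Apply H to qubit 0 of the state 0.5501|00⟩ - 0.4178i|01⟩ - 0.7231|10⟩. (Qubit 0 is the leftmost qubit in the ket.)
-0.1223|00⟩ - 0.2954i|01⟩ + 0.9003|10⟩ - 0.2954i|11⟩

H on qubit 0 mixes each pair of kets that differ only in qubit 0: amplitudes (a, b) of (|…0…⟩, |…1…⟩) become ((a + b)/√2, (a − b)/√2). Kets absent from the input have amplitude 0.
(|00⟩, |10⟩): (a, b) = (0.5501, -0.7231) → (-0.1223, 0.9003)
(|01⟩, |11⟩): (a, b) = (-0.4178i, 0) → (-0.2954i, -0.2954i)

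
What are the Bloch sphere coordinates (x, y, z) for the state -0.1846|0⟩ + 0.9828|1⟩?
(-0.3628, 0, -0.9318)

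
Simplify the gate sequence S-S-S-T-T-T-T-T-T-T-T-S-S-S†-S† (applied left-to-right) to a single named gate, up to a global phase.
S†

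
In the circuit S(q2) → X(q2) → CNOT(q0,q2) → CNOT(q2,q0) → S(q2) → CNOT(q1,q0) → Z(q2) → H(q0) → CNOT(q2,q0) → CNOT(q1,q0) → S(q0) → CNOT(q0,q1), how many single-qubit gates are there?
6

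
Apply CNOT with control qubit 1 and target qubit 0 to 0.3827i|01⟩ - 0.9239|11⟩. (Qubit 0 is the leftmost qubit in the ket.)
-0.9239|01⟩ + 0.3827i|11⟩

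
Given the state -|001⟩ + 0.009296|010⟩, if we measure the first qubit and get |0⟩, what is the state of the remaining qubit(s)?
-|01⟩ + 0.009296|10⟩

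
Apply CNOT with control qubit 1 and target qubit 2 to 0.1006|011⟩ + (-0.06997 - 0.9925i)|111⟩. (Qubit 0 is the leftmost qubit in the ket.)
0.1006|010⟩ + (-0.06997 - 0.9925i)|110⟩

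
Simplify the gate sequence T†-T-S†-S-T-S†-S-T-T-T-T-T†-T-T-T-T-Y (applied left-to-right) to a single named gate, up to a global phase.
Y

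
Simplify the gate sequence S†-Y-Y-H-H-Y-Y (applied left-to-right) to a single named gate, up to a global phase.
S†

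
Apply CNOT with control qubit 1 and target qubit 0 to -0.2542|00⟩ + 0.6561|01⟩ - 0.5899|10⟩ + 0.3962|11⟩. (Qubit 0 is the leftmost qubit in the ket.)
-0.2542|00⟩ + 0.3962|01⟩ - 0.5899|10⟩ + 0.6561|11⟩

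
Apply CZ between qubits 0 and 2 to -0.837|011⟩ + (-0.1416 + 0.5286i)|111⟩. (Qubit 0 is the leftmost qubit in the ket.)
-0.837|011⟩ + (0.1416 - 0.5286i)|111⟩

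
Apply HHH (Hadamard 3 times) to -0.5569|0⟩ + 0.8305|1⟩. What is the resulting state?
0.1935|0⟩ - 0.981|1⟩

H² = I, so H^3 = H: a single Hadamard. With (a, b) = (-0.5569, 0.8305), H gives ((a + b)/√2, (a − b)/√2) = (0.1935, -0.981).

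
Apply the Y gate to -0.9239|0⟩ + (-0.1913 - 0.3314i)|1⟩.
(-0.3314 + 0.1913i)|0⟩ - 0.9239i|1⟩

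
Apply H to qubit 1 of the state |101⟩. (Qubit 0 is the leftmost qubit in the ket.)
1/√2|101⟩ + 1/√2|111⟩

H on qubit 1 mixes each pair of kets that differ only in qubit 1: amplitudes (a, b) of (|…0…⟩, |…1…⟩) become ((a + b)/√2, (a − b)/√2). Kets absent from the input have amplitude 0.
(|101⟩, |111⟩): (a, b) = (1, 0) → (1/√2, 1/√2)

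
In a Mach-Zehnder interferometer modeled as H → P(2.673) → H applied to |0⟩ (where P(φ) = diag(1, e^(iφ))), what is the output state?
(0.0539 + 0.2258i)|0⟩ + (0.9461 - 0.2258i)|1⟩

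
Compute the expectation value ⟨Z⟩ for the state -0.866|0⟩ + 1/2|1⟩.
0.5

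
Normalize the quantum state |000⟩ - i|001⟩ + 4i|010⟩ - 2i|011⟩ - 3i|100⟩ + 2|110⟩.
0.169|000⟩ - 0.169i|001⟩ + 0.6761i|010⟩ - 0.3381i|011⟩ - 0.5071i|100⟩ + 0.3381|110⟩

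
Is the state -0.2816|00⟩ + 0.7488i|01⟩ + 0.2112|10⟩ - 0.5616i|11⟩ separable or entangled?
Separable

Writing the state as a|00⟩ + b|01⟩ + c|10⟩ + d|11⟩, it is a product state iff ad − bc = 0.
Here (a, b, c, d) = (-0.2816, 0.7488i, 0.2112, -0.5616i): ad − bc = (-0.2816)(-0.5616i) − (0.7488i)(0.2112) = 0, so the state is separable.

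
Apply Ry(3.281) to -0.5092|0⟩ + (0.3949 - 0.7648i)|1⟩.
(-0.3585 + 0.7629i)|0⟩ + (-0.5355 + 0.05327i)|1⟩

Ry(3.281) = [[cos(θ/2), −sin(θ/2)], [sin(θ/2), cos(θ/2)]]; θ = 3.281, cos(θ/2) ≈ -0.0696472, sin(θ/2) ≈ 0.997572.
With a = amp(|0⟩) = -0.5092 and b = amp(|1⟩) = (0.3949 - 0.7648i):
new amp(|0⟩) = (-0.0696472)·a + (-0.997572)·b = (-0.3585 + 0.7629i)
new amp(|1⟩) = (0.997572)·a + (-0.0696472)·b = (-0.5355 + 0.05327i)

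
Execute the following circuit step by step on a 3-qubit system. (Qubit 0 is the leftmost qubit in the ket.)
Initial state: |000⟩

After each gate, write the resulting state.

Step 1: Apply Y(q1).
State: i|010⟩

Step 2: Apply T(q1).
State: (-1/√2 + (1/√2)i)|010⟩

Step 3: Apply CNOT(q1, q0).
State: (-1/√2 + (1/√2)i)|110⟩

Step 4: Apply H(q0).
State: (-1/2 + (1/2)i)|010⟩ + (1/2 - (1/2)i)|110⟩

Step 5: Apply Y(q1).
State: (1/2 + (1/2)i)|000⟩ + (-1/2 - (1/2)i)|100⟩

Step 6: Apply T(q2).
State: (1/2 + (1/2)i)|000⟩ + (-1/2 - (1/2)i)|100⟩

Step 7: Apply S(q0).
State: (1/2 + (1/2)i)|000⟩ + (1/2 - (1/2)i)|100⟩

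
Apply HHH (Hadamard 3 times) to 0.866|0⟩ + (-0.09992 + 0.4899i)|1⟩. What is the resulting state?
(0.5417 + 0.3464i)|0⟩ + (0.683 - 0.3464i)|1⟩

H² = I, so H^3 = H: a single Hadamard. With (a, b) = (0.866, (-0.09992 + 0.4899i)), H gives ((a + b)/√2, (a − b)/√2) = ((0.5417 + 0.3464i), (0.683 - 0.3464i)).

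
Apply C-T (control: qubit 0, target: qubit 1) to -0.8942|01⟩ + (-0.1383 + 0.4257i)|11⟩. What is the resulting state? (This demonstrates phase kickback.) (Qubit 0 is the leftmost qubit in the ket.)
-0.8942|01⟩ + (-0.3988 + 0.2032i)|11⟩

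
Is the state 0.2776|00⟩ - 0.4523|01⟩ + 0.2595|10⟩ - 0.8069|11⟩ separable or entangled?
Entangled

Writing the state as a|00⟩ + b|01⟩ + c|10⟩ + d|11⟩, it is a product state iff ad − bc = 0.
Here (a, b, c, d) = (0.2776, -0.4523, 0.2595, -0.8069): ad − bc = (0.2776)(-0.8069) − (-0.4523)(0.2595) = -0.1066 ≠ 0, so the state is entangled.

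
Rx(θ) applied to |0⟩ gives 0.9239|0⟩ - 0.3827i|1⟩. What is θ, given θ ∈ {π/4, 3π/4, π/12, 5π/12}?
π/4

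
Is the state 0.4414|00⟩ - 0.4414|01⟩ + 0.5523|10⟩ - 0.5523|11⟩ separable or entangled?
Separable

Writing the state as a|00⟩ + b|01⟩ + c|10⟩ + d|11⟩, it is a product state iff ad − bc = 0.
Here (a, b, c, d) = (0.4414, -0.4414, 0.5523, -0.5523): ad − bc = (0.4414)(-0.5523) − (-0.4414)(0.5523) = 0, so the state is separable.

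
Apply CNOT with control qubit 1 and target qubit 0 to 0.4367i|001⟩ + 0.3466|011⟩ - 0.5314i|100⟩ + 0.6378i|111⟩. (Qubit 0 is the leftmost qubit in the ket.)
0.4367i|001⟩ + 0.6378i|011⟩ - 0.5314i|100⟩ + 0.3466|111⟩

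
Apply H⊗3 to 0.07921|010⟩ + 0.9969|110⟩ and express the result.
0.3805|000⟩ + 0.3805|001⟩ - 0.3805|010⟩ - 0.3805|011⟩ - 0.3245|100⟩ - 0.3245|101⟩ + 0.3245|110⟩ + 0.3245|111⟩

H⊗3 gives amp(|y⟩) = (1/2√2) Σ_x (−1)^(x·y) amp(|x⟩), where x·y is the number of positions in which both x and y have a 1.
|000⟩: (0.07921 + 0.9969)/(2√2) = 0.3805
|001⟩: (0.07921 + 0.9969)/(2√2) = 0.3805
|010⟩: (-0.07921 - 0.9969)/(2√2) = -0.3805
|011⟩: (-0.07921 - 0.9969)/(2√2) = -0.3805
|100⟩: (0.07921 - 0.9969)/(2√2) = -0.3245
|101⟩: (0.07921 - 0.9969)/(2√2) = -0.3245
|110⟩: (-0.07921 + 0.9969)/(2√2) = 0.3245
|111⟩: (-0.07921 + 0.9969)/(2√2) = 0.3245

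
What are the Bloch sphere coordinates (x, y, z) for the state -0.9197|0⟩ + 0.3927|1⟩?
(-0.7223, 0, 0.6916)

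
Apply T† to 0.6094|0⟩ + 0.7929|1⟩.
0.6094|0⟩ + (0.5607 - 0.5607i)|1⟩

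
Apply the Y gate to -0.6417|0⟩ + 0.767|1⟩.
-0.767i|0⟩ - 0.6417i|1⟩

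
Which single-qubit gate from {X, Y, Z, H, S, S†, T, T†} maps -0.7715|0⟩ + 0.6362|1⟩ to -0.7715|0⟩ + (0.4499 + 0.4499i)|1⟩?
T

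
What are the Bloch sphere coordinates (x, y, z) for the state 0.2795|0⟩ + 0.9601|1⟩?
(0.5367, 0, -0.8437)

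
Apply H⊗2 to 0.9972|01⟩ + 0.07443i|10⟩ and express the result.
(0.4986 + 0.03722i)|00⟩ + (-0.4986 + 0.03722i)|01⟩ + (0.4986 - 0.03722i)|10⟩ + (-0.4986 - 0.03722i)|11⟩

H⊗2 gives amp(|y⟩) = (1/2) Σ_x (−1)^(x·y) amp(|x⟩), where x·y is the number of positions in which both x and y have a 1.
|00⟩: (0.9972 + 0.07443i)/2 = (0.4986 + 0.03722i)
|01⟩: (-0.9972 + 0.07443i)/2 = (-0.4986 + 0.03722i)
|10⟩: (0.9972 - 0.07443i)/2 = (0.4986 - 0.03722i)
|11⟩: (-0.9972 - 0.07443i)/2 = (-0.4986 - 0.03722i)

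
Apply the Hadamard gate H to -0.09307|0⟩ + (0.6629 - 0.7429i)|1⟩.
(0.4029 - 0.5253i)|0⟩ + (-0.5346 + 0.5253i)|1⟩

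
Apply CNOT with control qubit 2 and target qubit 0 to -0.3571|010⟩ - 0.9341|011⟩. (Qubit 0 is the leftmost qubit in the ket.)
-0.3571|010⟩ - 0.9341|111⟩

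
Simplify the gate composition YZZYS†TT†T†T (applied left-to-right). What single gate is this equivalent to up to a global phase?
S†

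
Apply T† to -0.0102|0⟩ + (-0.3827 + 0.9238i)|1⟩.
-0.0102|0⟩ + (0.3826 + 0.9238i)|1⟩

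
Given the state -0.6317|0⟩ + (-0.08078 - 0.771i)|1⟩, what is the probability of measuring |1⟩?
0.601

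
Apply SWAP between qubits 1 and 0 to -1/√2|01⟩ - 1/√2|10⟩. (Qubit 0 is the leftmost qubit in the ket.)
-1/√2|01⟩ - 1/√2|10⟩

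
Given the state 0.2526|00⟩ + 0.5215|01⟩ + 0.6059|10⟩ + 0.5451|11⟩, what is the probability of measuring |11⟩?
0.2971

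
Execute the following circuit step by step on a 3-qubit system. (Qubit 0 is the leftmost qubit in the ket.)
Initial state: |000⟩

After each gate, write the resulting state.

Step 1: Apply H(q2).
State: 1/√2|000⟩ + 1/√2|001⟩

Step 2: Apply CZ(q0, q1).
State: 1/√2|000⟩ + 1/√2|001⟩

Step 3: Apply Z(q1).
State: 1/√2|000⟩ + 1/√2|001⟩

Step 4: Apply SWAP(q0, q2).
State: 1/√2|000⟩ + 1/√2|100⟩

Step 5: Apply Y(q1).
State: (1/√2)i|010⟩ + (1/√2)i|110⟩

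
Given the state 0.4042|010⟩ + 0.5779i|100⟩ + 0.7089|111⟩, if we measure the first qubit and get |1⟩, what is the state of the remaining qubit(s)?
0.6319i|00⟩ + 0.7751|11⟩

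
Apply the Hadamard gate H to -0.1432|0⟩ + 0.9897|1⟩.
0.5986|0⟩ - 0.8011|1⟩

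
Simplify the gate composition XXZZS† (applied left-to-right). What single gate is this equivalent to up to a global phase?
S†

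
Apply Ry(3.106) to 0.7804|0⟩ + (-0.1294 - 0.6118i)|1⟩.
(0.1433 + 0.6117i)|0⟩ + (0.778 - 0.01089i)|1⟩

Ry(3.106) = [[cos(θ/2), −sin(θ/2)], [sin(θ/2), cos(θ/2)]]; θ = 3.106, cos(θ/2) ≈ 0.0177954, sin(θ/2) ≈ 0.999842.
With a = amp(|0⟩) = 0.7804 and b = amp(|1⟩) = (-0.1294 - 0.6118i):
new amp(|0⟩) = (0.0177954)·a + (-0.999842)·b = (0.1433 + 0.6117i)
new amp(|1⟩) = (0.999842)·a + (0.0177954)·b = (0.778 - 0.01089i)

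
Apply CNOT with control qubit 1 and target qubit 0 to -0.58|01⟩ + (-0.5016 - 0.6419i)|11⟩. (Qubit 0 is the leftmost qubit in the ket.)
(-0.5016 - 0.6419i)|01⟩ - 0.58|11⟩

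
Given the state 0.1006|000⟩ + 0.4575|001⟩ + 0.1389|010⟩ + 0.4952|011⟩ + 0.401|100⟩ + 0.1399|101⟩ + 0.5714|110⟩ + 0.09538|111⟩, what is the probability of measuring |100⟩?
0.1608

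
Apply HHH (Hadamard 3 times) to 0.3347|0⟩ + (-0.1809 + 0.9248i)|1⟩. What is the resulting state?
(0.1088 + 0.6539i)|0⟩ + (0.3646 - 0.6539i)|1⟩

H² = I, so H^3 = H: a single Hadamard. With (a, b) = (0.3347, (-0.1809 + 0.9248i)), H gives ((a + b)/√2, (a − b)/√2) = ((0.1088 + 0.6539i), (0.3646 - 0.6539i)).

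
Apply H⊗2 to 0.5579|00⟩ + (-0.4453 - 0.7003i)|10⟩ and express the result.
(0.0563 - 0.3502i)|00⟩ + (0.0563 - 0.3502i)|01⟩ + (0.5016 + 0.3502i)|10⟩ + (0.5016 + 0.3502i)|11⟩

H⊗2 gives amp(|y⟩) = (1/2) Σ_x (−1)^(x·y) amp(|x⟩), where x·y is the number of positions in which both x and y have a 1.
|00⟩: (0.5579 + (-0.4453 - 0.7003i))/2 = (0.0563 - 0.3502i)
|01⟩: (0.5579 + (-0.4453 - 0.7003i))/2 = (0.0563 - 0.3502i)
|10⟩: (0.5579 - (-0.4453 - 0.7003i))/2 = (0.5016 + 0.3502i)
|11⟩: (0.5579 - (-0.4453 - 0.7003i))/2 = (0.5016 + 0.3502i)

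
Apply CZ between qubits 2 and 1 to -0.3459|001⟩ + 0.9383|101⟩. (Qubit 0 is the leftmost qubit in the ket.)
-0.3459|001⟩ + 0.9383|101⟩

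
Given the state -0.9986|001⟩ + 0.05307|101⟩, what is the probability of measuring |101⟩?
0.002816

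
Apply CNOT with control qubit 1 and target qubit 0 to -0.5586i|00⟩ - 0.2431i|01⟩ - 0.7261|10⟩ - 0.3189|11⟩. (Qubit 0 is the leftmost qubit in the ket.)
-0.5586i|00⟩ - 0.3189|01⟩ - 0.7261|10⟩ - 0.2431i|11⟩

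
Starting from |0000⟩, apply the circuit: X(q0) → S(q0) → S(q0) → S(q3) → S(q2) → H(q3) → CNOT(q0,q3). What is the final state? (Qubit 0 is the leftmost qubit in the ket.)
-1/√2|1000⟩ - 1/√2|1001⟩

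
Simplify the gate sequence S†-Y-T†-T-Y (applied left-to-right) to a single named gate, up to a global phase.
S†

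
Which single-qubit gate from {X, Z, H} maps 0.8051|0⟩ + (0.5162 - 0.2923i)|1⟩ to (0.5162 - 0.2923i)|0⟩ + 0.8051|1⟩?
X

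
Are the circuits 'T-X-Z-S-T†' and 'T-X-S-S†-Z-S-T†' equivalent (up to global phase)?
Yes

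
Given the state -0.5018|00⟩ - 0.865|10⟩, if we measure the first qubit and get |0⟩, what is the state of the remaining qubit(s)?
-|0⟩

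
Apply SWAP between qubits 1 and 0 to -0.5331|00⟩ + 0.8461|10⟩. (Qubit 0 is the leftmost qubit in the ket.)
-0.5331|00⟩ + 0.8461|01⟩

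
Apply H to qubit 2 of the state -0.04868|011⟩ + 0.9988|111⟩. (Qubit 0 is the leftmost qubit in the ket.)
-0.03442|010⟩ + 0.03442|011⟩ + 0.7063|110⟩ - 0.7063|111⟩

H on qubit 2 mixes each pair of kets that differ only in qubit 2: amplitudes (a, b) of (|…0…⟩, |…1…⟩) become ((a + b)/√2, (a − b)/√2). Kets absent from the input have amplitude 0.
(|010⟩, |011⟩): (a, b) = (0, -0.04868) → (-0.03442, 0.03442)
(|110⟩, |111⟩): (a, b) = (0, 0.9988) → (0.7063, -0.7063)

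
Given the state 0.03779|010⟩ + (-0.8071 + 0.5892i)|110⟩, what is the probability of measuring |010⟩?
0.001428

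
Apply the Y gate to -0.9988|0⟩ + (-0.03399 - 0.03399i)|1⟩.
(-0.03399 + 0.03399i)|0⟩ - 0.9988i|1⟩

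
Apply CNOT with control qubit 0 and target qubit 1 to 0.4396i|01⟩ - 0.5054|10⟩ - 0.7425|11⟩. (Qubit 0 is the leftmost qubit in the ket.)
0.4396i|01⟩ - 0.7425|10⟩ - 0.5054|11⟩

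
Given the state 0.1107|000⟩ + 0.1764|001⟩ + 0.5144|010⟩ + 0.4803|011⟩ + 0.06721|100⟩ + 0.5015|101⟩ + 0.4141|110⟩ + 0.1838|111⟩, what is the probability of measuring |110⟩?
0.1715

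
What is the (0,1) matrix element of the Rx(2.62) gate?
-0.9662i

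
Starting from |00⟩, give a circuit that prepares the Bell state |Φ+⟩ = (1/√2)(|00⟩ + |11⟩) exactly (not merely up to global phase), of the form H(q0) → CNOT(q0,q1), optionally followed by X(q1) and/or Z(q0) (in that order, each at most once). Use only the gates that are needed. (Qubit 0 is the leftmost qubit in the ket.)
H(q0) → CNOT(q0,q1)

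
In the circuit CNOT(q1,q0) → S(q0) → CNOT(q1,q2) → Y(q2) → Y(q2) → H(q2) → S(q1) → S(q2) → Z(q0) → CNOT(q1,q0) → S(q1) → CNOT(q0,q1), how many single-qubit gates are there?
8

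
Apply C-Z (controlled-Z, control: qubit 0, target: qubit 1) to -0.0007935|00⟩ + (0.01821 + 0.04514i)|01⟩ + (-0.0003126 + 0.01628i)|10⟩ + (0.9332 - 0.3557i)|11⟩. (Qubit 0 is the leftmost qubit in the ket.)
-0.0007935|00⟩ + (0.01821 + 0.04514i)|01⟩ + (-0.0003126 + 0.01628i)|10⟩ + (-0.9332 + 0.3557i)|11⟩

C-Z leaves the control-|0⟩ kets |00⟩, |01⟩ unchanged and applies Z to qubit 1 on the control-|1⟩ pair (|10⟩, |11⟩).
Z = [[1, 0], [0, -1]].
With a = amp(|10⟩) = (-0.0003126 + 0.01628i) and b = amp(|11⟩) = (0.9332 - 0.3557i):
new amp(|10⟩) = (1)·a = (-0.0003126 + 0.01628i)
new amp(|11⟩) = (-1)·b = (-0.9332 + 0.3557i)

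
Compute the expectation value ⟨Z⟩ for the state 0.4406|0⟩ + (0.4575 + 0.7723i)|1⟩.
-0.6116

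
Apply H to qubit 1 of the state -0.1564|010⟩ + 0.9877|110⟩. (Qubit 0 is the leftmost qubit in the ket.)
-0.1106|000⟩ + 0.1106|010⟩ + 0.6984|100⟩ - 0.6984|110⟩

H on qubit 1 mixes each pair of kets that differ only in qubit 1: amplitudes (a, b) of (|…0…⟩, |…1…⟩) become ((a + b)/√2, (a − b)/√2). Kets absent from the input have amplitude 0.
(|000⟩, |010⟩): (a, b) = (0, -0.1564) → (-0.1106, 0.1106)
(|100⟩, |110⟩): (a, b) = (0, 0.9877) → (0.6984, -0.6984)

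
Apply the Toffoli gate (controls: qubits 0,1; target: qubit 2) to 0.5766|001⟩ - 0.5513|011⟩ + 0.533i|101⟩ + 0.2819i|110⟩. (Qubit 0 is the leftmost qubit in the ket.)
0.5766|001⟩ - 0.5513|011⟩ + 0.533i|101⟩ + 0.2819i|111⟩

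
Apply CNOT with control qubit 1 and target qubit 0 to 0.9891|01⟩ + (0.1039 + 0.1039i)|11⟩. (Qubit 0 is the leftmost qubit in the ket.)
(0.1039 + 0.1039i)|01⟩ + 0.9891|11⟩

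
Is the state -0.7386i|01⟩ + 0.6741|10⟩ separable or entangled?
Entangled

Writing the state as a|00⟩ + b|01⟩ + c|10⟩ + d|11⟩, it is a product state iff ad − bc = 0.
Here (a, b, c, d) = (0, -0.7386i, 0.6741, 0): ad − bc = (0)(0) − (-0.7386i)(0.6741) = 0.4979i ≠ 0, so the state is entangled.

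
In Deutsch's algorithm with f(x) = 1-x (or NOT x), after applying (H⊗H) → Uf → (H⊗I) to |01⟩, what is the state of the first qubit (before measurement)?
|1⟩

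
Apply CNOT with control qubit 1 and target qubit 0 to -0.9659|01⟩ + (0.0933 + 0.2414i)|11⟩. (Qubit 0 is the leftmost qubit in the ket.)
(0.0933 + 0.2414i)|01⟩ - 0.9659|11⟩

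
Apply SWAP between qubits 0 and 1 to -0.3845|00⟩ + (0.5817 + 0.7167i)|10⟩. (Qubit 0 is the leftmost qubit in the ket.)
-0.3845|00⟩ + (0.5817 + 0.7167i)|01⟩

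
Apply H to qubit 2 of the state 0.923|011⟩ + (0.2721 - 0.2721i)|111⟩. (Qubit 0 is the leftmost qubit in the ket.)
0.6527|010⟩ - 0.6527|011⟩ + (0.1924 - 0.1924i)|110⟩ + (-0.1924 + 0.1924i)|111⟩

H on qubit 2 mixes each pair of kets that differ only in qubit 2: amplitudes (a, b) of (|…0…⟩, |…1…⟩) become ((a + b)/√2, (a − b)/√2). Kets absent from the input have amplitude 0.
(|010⟩, |011⟩): (a, b) = (0, 0.923) → (0.6527, -0.6527)
(|110⟩, |111⟩): (a, b) = (0, (0.2721 - 0.2721i)) → ((0.1924 - 0.1924i), (-0.1924 + 0.1924i))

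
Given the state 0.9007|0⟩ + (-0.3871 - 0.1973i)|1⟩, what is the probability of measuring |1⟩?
0.1888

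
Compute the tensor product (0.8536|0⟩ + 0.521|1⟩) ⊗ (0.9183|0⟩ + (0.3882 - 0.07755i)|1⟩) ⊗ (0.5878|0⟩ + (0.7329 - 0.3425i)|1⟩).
0.4608|000⟩ + (0.5745 - 0.2685i)|001⟩ + (0.1948 - 0.03891i)|010⟩ + (0.2202 - 0.162i)|011⟩ + 0.2812|100⟩ + (0.3506 - 0.1639i)|101⟩ + (0.1189 - 0.02375i)|110⟩ + (0.1344 - 0.09888i)|111⟩

amp(|b₁b₂…⟩) = product of the factor amplitudes for bits b₁, b₂, …; only kets whose every factor amplitude is nonzero survive.
|000⟩: (0.8536)(0.9183)(0.5878) = 0.4608
|001⟩: (0.8536)(0.9183)(0.7329 - 0.3425i) = (0.5745 - 0.2685i)
|010⟩: (0.8536)(0.3882 - 0.07755i)(0.5878) = (0.1948 - 0.03891i)
|011⟩: (0.8536)(0.3882 - 0.07755i)(0.7329 - 0.3425i) = (0.2202 - 0.162i)
|100⟩: (0.521)(0.9183)(0.5878) = 0.2812
|101⟩: (0.521)(0.9183)(0.7329 - 0.3425i) = (0.3506 - 0.1639i)
|110⟩: (0.521)(0.3882 - 0.07755i)(0.5878) = (0.1189 - 0.02375i)
|111⟩: (0.521)(0.3882 - 0.07755i)(0.7329 - 0.3425i) = (0.1344 - 0.09888i)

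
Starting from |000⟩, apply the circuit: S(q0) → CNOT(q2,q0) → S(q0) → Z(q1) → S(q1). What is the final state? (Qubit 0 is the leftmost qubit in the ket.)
|000⟩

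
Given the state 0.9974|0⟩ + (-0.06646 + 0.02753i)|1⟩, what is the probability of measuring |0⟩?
0.9948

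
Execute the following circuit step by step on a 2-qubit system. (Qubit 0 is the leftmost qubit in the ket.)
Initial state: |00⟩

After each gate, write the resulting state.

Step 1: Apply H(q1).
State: 1/√2|00⟩ + 1/√2|01⟩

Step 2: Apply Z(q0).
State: 1/√2|00⟩ + 1/√2|01⟩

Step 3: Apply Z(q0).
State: 1/√2|00⟩ + 1/√2|01⟩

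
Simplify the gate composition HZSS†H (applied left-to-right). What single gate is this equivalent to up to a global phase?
X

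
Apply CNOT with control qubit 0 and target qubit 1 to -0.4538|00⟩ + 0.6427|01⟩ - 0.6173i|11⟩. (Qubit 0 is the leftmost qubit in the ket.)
-0.4538|00⟩ + 0.6427|01⟩ - 0.6173i|10⟩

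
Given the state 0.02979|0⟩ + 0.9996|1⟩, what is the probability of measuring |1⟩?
0.9992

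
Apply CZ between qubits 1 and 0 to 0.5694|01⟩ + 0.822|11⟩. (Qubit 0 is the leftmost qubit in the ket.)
0.5694|01⟩ - 0.822|11⟩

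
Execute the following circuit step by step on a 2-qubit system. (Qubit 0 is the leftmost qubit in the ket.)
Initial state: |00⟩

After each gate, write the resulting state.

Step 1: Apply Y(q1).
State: i|01⟩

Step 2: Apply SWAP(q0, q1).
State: i|10⟩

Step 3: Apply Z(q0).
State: -i|10⟩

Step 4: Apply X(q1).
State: -i|11⟩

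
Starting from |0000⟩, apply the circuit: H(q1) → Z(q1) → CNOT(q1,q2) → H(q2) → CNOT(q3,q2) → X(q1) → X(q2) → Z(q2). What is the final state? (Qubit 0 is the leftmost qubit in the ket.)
1/2|0000⟩ + 1/2|0010⟩ + 1/2|0100⟩ - 1/2|0110⟩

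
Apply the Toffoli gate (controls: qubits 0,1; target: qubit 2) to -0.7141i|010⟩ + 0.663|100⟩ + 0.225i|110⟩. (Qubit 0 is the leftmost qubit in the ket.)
-0.7141i|010⟩ + 0.663|100⟩ + 0.225i|111⟩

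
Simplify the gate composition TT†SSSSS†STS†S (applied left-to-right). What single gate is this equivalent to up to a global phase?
T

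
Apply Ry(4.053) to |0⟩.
-0.4401|0⟩ + 0.898|1⟩

Ry(4.053) = [[cos(θ/2), −sin(θ/2)], [sin(θ/2), cos(θ/2)]]; θ = 4.053, cos(θ/2) ≈ -0.440094, sin(θ/2) ≈ 0.897952.
With a = amp(|0⟩) = 1 and b = amp(|1⟩) = 0:
new amp(|0⟩) = (-0.440094)·a + (-0.897952)·b = -0.4401
new amp(|1⟩) = (0.897952)·a + (-0.440094)·b = 0.898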